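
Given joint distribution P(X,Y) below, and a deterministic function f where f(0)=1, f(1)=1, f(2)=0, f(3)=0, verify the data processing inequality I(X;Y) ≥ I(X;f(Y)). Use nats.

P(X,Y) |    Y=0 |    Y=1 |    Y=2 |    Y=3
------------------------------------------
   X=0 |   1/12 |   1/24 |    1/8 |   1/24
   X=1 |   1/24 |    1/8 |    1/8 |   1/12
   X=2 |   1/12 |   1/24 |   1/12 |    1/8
I(X;Y) = 0.0621, I(X;f(Y)) = 0.0019, inequality holds: 0.0621 ≥ 0.0019

Data Processing Inequality: For any Markov chain X → Y → Z, we have I(X;Y) ≥ I(X;Z).

Here Z = f(Y) is a deterministic function of Y, forming X → Y → Z.

Original I(X;Y) = 0.0621 nats

After applying f:
P(X,Z) where Z=f(Y):
- P(X,Z=0) = P(X,Y=2) + P(X,Y=3)
- P(X,Z=1) = P(X,Y=0) + P(X,Y=1)

I(X;Z) = I(X;f(Y)) = 0.0019 nats

Verification: 0.0621 ≥ 0.0019 ✓

Information cannot be created by processing; the function f can only lose information about X.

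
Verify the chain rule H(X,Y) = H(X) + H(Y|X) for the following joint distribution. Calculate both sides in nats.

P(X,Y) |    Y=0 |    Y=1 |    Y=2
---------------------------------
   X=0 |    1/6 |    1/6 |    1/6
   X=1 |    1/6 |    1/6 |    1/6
H(X,Y) = 1.7918, H(X) = 0.6931, H(Y|X) = 1.0986 (all in nats)

Chain rule: H(X,Y) = H(X) + H(Y|X)

Left side — joint entropy directly:
H(X,Y) = -Σ p(x,y) log p(x,y) = 1.7918 nats

Right side — compute H(Y|X) from the conditional distributions:
P(X) = (1/2, 1/2), so H(X) = 0.6931 nats
H(Y|X) = Σ_x P(X=x) · H(Y|X=x):
  P(Y|X=0) = (1/3, 1/3, 1/3), H(Y|X=0) = 1.0986, weight P(X=0) = 1/2
  P(Y|X=1) = (1/3, 1/3, 1/3), H(Y|X=1) = 1.0986, weight P(X=1) = 1/2
H(Y|X) = 1.0986 nats

H(X) + H(Y|X) = 0.6931 + 1.0986 = 1.7918 nats

Both sides equal 1.7918 nats. ✓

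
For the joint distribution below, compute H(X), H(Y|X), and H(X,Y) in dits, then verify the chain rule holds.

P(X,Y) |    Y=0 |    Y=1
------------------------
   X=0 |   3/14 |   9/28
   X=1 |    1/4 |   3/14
H(X,Y) = 0.5957, H(X) = 0.2999, H(Y|X) = 0.2957 (all in dits)

Chain rule: H(X,Y) = H(X) + H(Y|X)

Left side — joint entropy directly:
H(X,Y) = -Σ p(x,y) log p(x,y) = 0.5957 dits

Right side — compute H(Y|X) from the conditional distributions:
P(X) = (15/28, 13/28), so H(X) = 0.2999 dits
H(Y|X) = Σ_x P(X=x) · H(Y|X=x):
  P(Y|X=0) = (2/5, 3/5), H(Y|X=0) = 0.2923, weight P(X=0) = 15/28
  P(Y|X=1) = (7/13, 6/13), H(Y|X=1) = 0.2997, weight P(X=1) = 13/28
H(Y|X) = 0.2957 dits

H(X) + H(Y|X) = 0.2999 + 0.2957 = 0.5957 dits

Both sides equal 0.5957 dits. ✓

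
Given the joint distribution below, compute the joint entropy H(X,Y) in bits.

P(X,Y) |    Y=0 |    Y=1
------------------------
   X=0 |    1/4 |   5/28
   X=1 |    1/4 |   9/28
1.9701 bits

Joint entropy is H(X,Y) = -Σ_{x,y} p(x,y) log p(x,y).

Summing over all non-zero entries:
H(X,Y) = -[1/4·log_2(1/4) + 5/28·log_2(5/28) + 1/4·log_2(1/4) + 9/28·log_2(9/28)]
H(X,Y) = 1.9701 bits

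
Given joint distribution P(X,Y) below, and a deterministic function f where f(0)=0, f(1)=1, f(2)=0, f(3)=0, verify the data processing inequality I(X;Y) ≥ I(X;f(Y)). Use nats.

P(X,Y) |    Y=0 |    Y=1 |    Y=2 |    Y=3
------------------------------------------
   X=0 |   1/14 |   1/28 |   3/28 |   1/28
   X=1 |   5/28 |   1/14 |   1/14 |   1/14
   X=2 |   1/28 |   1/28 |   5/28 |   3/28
I(X;Y) = 0.0911, I(X;f(Y)) = 0.0052, inequality holds: 0.0911 ≥ 0.0052

Data Processing Inequality: For any Markov chain X → Y → Z, we have I(X;Y) ≥ I(X;Z).

Here Z = f(Y) is a deterministic function of Y, forming X → Y → Z.

Original I(X;Y) = 0.0911 nats

After applying f:
P(X,Z) where Z=f(Y):
- P(X,Z=0) = P(X,Y=0) + P(X,Y=2) + P(X,Y=3)
- P(X,Z=1) = P(X,Y=1)

I(X;Z) = I(X;f(Y)) = 0.0052 nats

Verification: 0.0911 ≥ 0.0052 ✓

Information cannot be created by processing; the function f can only lose information about X.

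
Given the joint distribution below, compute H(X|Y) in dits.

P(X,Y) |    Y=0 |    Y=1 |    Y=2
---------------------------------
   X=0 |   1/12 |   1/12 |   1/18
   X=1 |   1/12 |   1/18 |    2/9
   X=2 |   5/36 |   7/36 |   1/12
0.4256 dits

Using the chain rule: H(X|Y) = H(X,Y) - H(Y)

First, compute H(X,Y) = 0.9017 dits

Marginal P(Y) = (11/36, 1/3, 13/36)
H(Y) = 0.4761 dits

H(X|Y) = H(X,Y) - H(Y) = 0.9017 - 0.4761 = 0.4256 dits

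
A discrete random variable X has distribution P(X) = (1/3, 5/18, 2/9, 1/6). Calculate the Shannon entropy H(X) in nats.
1.3549 nats

Shannon entropy is H(X) = -Σ p(x) log p(x).

For P = (1/3, 5/18, 2/9, 1/6):
H = -1/3 × log_e(1/3) -5/18 × log_e(5/18) -2/9 × log_e(2/9) -1/6 × log_e(1/6)
H = 1.3549 nats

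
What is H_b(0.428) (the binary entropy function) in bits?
0.9850 bits

The binary entropy function is:
H(p) = -p log(p) - (1-p) log(1-p)

H(0.428) = -0.428 × log_2(0.428) - 0.572 × log_2(0.572)
H(0.428) = 0.9850 bits

Note: Binary entropy is maximized at p=0.5 (H=1 bit) and minimized at p=0 or p=1 (H=0).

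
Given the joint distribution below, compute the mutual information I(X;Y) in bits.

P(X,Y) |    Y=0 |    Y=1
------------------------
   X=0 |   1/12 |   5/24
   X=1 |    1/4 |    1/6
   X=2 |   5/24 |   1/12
0.0869 bits

Mutual information: I(X;Y) = H(X) + H(Y) - H(X,Y)

Marginals:
P(X) = (7/24, 5/12, 7/24), H(X) = 1.5632 bits
P(Y) = (13/24, 11/24), H(Y) = 0.9950 bits

Joint entropy: H(X,Y) = 2.4713 bits

I(X;Y) = 1.5632 + 0.9950 - 2.4713 = 0.0869 bits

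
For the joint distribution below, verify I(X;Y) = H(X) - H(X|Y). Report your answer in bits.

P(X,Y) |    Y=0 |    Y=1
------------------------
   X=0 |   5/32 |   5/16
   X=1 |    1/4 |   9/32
I(X;Y) = 0.0141 bits

Mutual information has multiple equivalent forms:
- I(X;Y) = H(X) - H(X|Y)
- I(X;Y) = H(Y) - H(Y|X)
- I(X;Y) = H(X) + H(Y) - H(X,Y)

Computing all quantities:
H(X) = 0.9972, H(Y) = 0.9745, H(X,Y) = 1.9576
H(X|Y) = 0.9831, H(Y|X) = 0.9604

Verification:
H(X) - H(X|Y) = 0.9972 - 0.9831 = 0.0141
H(Y) - H(Y|X) = 0.9745 - 0.9604 = 0.0141
H(X) + H(Y) - H(X,Y) = 0.9972 + 0.9745 - 1.9576 = 0.0141

All forms give I(X;Y) = 0.0141 bits. ✓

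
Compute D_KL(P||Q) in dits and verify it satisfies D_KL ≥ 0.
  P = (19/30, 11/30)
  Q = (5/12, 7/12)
0.0412 dits

KL divergence satisfies the Gibbs inequality: D_KL(P||Q) ≥ 0 for all distributions P, Q.

D_KL(P||Q) = Σ p(x) log(p(x)/q(x))
Term by term:
  x=0: 19/30 × log_10[(19/30)/(5/12)] = 0.1152
  x=1: 11/30 × log_10[(11/30)/(7/12)] = -0.0739
D_KL(P||Q) = 0.0412 dits

D_KL(P||Q) = 0.0412 ≥ 0 ✓

This non-negativity is a fundamental property: relative entropy cannot be negative because it measures how different Q is from P.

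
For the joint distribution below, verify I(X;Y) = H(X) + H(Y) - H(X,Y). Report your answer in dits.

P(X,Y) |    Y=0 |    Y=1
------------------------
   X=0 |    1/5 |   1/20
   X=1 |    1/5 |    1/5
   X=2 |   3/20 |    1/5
I(X;Y) = 0.0203 dits

Mutual information has multiple equivalent forms:
- I(X;Y) = H(X) - H(X|Y)
- I(X;Y) = H(Y) - H(Y|X)
- I(X;Y) = H(X) + H(Y) - H(X,Y)

Computing all quantities:
H(X) = 0.4693, H(Y) = 0.2989, H(X,Y) = 0.7478
H(X|Y) = 0.4490, H(Y|X) = 0.2785

Verification:
H(X) - H(X|Y) = 0.4693 - 0.4490 = 0.0203
H(Y) - H(Y|X) = 0.2989 - 0.2785 = 0.0203
H(X) + H(Y) - H(X,Y) = 0.4693 + 0.2989 - 0.7478 = 0.0203

All forms give I(X;Y) = 0.0203 dits. ✓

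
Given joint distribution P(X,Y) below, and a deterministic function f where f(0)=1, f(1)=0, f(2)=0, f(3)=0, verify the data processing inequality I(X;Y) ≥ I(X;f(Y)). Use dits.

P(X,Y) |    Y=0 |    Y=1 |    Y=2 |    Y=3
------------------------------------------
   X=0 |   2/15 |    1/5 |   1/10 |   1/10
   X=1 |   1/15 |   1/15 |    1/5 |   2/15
I(X;Y) = 0.0275, I(X;f(Y)) = 0.0040, inequality holds: 0.0275 ≥ 0.0040

Data Processing Inequality: For any Markov chain X → Y → Z, we have I(X;Y) ≥ I(X;Z).

Here Z = f(Y) is a deterministic function of Y, forming X → Y → Z.

Original I(X;Y) = 0.0275 dits

After applying f:
P(X,Z) where Z=f(Y):
- P(X,Z=0) = P(X,Y=1) + P(X,Y=2) + P(X,Y=3)
- P(X,Z=1) = P(X,Y=0)

I(X;Z) = I(X;f(Y)) = 0.0040 dits

Verification: 0.0275 ≥ 0.0040 ✓

Information cannot be created by processing; the function f can only lose information about X.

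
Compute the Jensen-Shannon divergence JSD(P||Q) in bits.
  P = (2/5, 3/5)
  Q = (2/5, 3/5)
0.0000 bits

Jensen-Shannon divergence is:
JSD(P||Q) = 0.5 × D_KL(P||M) + 0.5 × D_KL(Q||M)
where M = 0.5 × (P + Q) is the mixture distribution.

M = 0.5 × (2/5, 3/5) + 0.5 × (2/5, 3/5) = (2/5, 3/5)

D_KL(P||M) = 0.0000 bits
D_KL(Q||M) = 0.0000 bits

JSD(P||Q) = 0.5 × 0.0000 + 0.5 × 0.0000 = 0.0000 bits

Unlike KL divergence, JSD is symmetric and bounded: 0 ≤ JSD ≤ log(2).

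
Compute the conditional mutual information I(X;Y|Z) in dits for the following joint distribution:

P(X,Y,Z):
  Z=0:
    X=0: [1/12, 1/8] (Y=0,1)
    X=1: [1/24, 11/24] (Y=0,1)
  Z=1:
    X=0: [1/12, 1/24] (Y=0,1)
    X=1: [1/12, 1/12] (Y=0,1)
0.0220 dits

Conditional mutual information: I(X;Y|Z) = H(X|Z) + H(Y|Z) - H(X,Y|Z)

H(Z) = 0.2622
H(X,Z) = 0.5350 → H(X|Z) = 0.2729
H(Y,Z) = 0.4920 → H(Y|Z) = 0.2299
H(X,Y,Z) = 0.7429 → H(X,Y|Z) = 0.4808

I(X;Y|Z) = 0.2729 + 0.2299 - 0.4808 = 0.0220 dits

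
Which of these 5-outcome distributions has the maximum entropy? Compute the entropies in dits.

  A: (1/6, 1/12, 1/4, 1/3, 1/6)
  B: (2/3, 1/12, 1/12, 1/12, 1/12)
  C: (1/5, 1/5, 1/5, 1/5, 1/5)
C

For a discrete distribution over n outcomes, entropy is maximized by the uniform distribution.

Computing entropies:
H(A) = 0.6589 dits
H(B) = 0.4771 dits
H(C) = 0.6990 dits

The uniform distribution (where all probabilities equal 1/5) achieves the maximum entropy of log_10(5) = 0.6990 dits.

Distribution C has the highest entropy.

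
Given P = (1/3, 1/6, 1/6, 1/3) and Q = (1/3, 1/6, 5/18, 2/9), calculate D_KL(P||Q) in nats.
0.0500 nats

KL divergence: D_KL(P||Q) = Σ p(x) log(p(x)/q(x))

Computing term by term:
  x=0: 1/3 × log_e[(1/3)/(1/3)] = 1/3 × 0.0000 = 0.0000
  x=1: 1/6 × log_e[(1/6)/(1/6)] = 1/6 × 0.0000 = 0.0000
  x=2: 1/6 × log_e[(1/6)/(5/18)] = 1/6 × -0.5108 = -0.0851
  x=3: 1/3 × log_e[(1/3)/(2/9)] = 1/3 × 0.4055 = 0.1352

D_KL(P||Q) = 0.0500 nats

Note: KL divergence is always non-negative and equals 0 iff P = Q.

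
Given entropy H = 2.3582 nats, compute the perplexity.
10.5719

Perplexity is e^H (or exp(H) for natural log).

H = 2.3582 nats
Perplexity = e^2.3582 = 10.5719

Interpretation: The model's uncertainty is equivalent to choosing uniformly among 10.6 options.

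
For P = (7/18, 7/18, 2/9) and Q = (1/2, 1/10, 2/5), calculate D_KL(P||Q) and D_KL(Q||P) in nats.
D_KL(P||Q) = 0.2998, D_KL(Q||P) = 0.2250

KL divergence is not symmetric: D_KL(P||Q) ≠ D_KL(Q||P) in general.

D_KL(P||Q) = 0.2998 nats
D_KL(Q||P) = 0.2250 nats

No, they are not equal!

This asymmetry is why KL divergence is not a true distance metric.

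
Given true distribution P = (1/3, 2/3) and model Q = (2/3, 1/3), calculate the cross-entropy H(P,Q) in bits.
1.2516 bits

Cross-entropy: H(P,Q) = -Σ p(x) log q(x)

Alternatively: H(P,Q) = H(P) + D_KL(P||Q)
H(P) = 0.9183 bits
D_KL(P||Q) = 0.3333 bits

H(P,Q) = 0.9183 + 0.3333 = 1.2516 bits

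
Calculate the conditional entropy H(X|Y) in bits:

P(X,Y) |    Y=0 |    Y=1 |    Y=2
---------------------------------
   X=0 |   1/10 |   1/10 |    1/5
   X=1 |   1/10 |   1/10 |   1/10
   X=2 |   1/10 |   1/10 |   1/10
1.5510 bits

Using the chain rule: H(X|Y) = H(X,Y) - H(Y)

First, compute H(X,Y) = 3.1219 bits

Marginal P(Y) = (3/10, 3/10, 2/5)
H(Y) = 1.5710 bits

H(X|Y) = H(X,Y) - H(Y) = 3.1219 - 1.5710 = 1.5510 bits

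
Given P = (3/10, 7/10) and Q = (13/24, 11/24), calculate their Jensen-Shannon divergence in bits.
0.0437 bits

Jensen-Shannon divergence is:
JSD(P||Q) = 0.5 × D_KL(P||M) + 0.5 × D_KL(Q||M)
where M = 0.5 × (P + Q) is the mixture distribution.

M = 0.5 × (3/10, 7/10) + 0.5 × (13/24, 11/24) = (0.420833, 0.579167)

D_KL(P||M) = 0.0449 bits
D_KL(Q||M) = 0.0425 bits

JSD(P||Q) = 0.5 × 0.0449 + 0.5 × 0.0425 = 0.0437 bits

Unlike KL divergence, JSD is symmetric and bounded: 0 ≤ JSD ≤ log(2).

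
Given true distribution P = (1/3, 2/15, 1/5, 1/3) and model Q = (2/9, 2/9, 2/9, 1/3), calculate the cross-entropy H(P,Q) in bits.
1.9749 bits

Cross-entropy: H(P,Q) = -Σ p(x) log q(x)

Alternatively: H(P,Q) = H(P) + D_KL(P||Q)
H(P) = 1.9086 bits
D_KL(P||Q) = 0.0663 bits

H(P,Q) = 1.9086 + 0.0663 = 1.9749 bits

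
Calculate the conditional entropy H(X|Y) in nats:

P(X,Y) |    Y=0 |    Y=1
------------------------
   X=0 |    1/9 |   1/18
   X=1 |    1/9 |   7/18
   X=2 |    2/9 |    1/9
0.9076 nats

Using the chain rule: H(X|Y) = H(X,Y) - H(Y)

First, compute H(X,Y) = 1.5945 nats

Marginal P(Y) = (4/9, 5/9)
H(Y) = 0.6870 nats

H(X|Y) = H(X,Y) - H(Y) = 1.5945 - 0.6870 = 0.9076 nats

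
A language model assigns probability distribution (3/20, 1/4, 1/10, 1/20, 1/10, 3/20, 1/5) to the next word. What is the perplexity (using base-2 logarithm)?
6.3465

Perplexity is 2^H (or exp(H) for natural log).

First, H = -Σ p log p = 2.6660 bits
Perplexity = 2^2.6660 = 6.3465

Interpretation: The model's uncertainty is equivalent to choosing uniformly among 6.3 options.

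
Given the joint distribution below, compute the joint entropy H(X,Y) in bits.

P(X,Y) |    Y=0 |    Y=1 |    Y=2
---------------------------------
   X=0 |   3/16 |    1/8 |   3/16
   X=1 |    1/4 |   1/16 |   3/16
2.4835 bits

Joint entropy is H(X,Y) = -Σ_{x,y} p(x,y) log p(x,y).

Summing over all non-zero entries:
H(X,Y) = -[3/16·log_2(3/16) + 1/8·log_2(1/8) + 3/16·log_2(3/16) + 1/4·log_2(1/4) + 1/16·log_2(1/16) + 3/16·log_2(3/16)]
H(X,Y) = 2.4835 bits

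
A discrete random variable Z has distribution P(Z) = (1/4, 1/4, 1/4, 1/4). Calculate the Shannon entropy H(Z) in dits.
0.6021 dits

Shannon entropy is H(X) = -Σ p(x) log p(x).

For P = (1/4, 1/4, 1/4, 1/4):
H = -1/4 × log_10(1/4) -1/4 × log_10(1/4) -1/4 × log_10(1/4) -1/4 × log_10(1/4)
H = 0.6021 dits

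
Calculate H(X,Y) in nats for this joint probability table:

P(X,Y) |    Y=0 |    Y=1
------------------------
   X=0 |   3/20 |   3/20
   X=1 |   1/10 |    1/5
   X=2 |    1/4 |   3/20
1.7524 nats

Joint entropy is H(X,Y) = -Σ_{x,y} p(x,y) log p(x,y).

Summing over all non-zero entries:
H(X,Y) = -[3/20·log_e(3/20) + 3/20·log_e(3/20) + 1/10·log_e(1/10) + 1/5·log_e(1/5) + 1/4·log_e(1/4) + 3/20·log_e(3/20)]
H(X,Y) = 1.7524 nats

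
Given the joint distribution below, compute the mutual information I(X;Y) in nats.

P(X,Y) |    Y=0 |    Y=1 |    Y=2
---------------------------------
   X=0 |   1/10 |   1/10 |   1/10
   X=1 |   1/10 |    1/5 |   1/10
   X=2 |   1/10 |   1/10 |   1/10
0.0138 nats

Mutual information: I(X;Y) = H(X) + H(Y) - H(X,Y)

Marginals:
P(X) = (3/10, 2/5, 3/10), H(X) = 1.0889 nats
P(Y) = (3/10, 2/5, 3/10), H(Y) = 1.0889 nats

Joint entropy: H(X,Y) = 2.1640 nats

I(X;Y) = 1.0889 + 1.0889 - 2.1640 = 0.0138 nats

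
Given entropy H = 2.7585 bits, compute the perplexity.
6.7669

Perplexity is 2^H (or exp(H) for natural log).

H = 2.7585 bits
Perplexity = 2^2.7585 = 6.7669

Interpretation: The model's uncertainty is equivalent to choosing uniformly among 6.8 options.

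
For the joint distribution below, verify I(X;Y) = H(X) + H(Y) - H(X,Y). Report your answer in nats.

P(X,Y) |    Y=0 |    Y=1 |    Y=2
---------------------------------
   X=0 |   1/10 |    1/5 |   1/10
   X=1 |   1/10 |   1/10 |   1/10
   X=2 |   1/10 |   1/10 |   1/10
I(X;Y) = 0.0138 nats

Mutual information has multiple equivalent forms:
- I(X;Y) = H(X) - H(X|Y)
- I(X;Y) = H(Y) - H(Y|X)
- I(X;Y) = H(X) + H(Y) - H(X,Y)

Computing all quantities:
H(X) = 1.0889, H(Y) = 1.0889, H(X,Y) = 2.1640
H(X|Y) = 1.0751, H(Y|X) = 1.0751

Verification:
H(X) - H(X|Y) = 1.0889 - 1.0751 = 0.0138
H(Y) - H(Y|X) = 1.0889 - 1.0751 = 0.0138
H(X) + H(Y) - H(X,Y) = 1.0889 + 1.0889 - 2.1640 = 0.0138

All forms give I(X;Y) = 0.0138 nats. ✓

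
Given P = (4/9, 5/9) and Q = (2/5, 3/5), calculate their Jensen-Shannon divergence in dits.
0.0004 dits

Jensen-Shannon divergence is:
JSD(P||Q) = 0.5 × D_KL(P||M) + 0.5 × D_KL(Q||M)
where M = 0.5 × (P + Q) is the mixture distribution.

M = 0.5 × (4/9, 5/9) + 0.5 × (2/5, 3/5) = (0.422222, 0.577778)

D_KL(P||M) = 0.0004 dits
D_KL(Q||M) = 0.0004 dits

JSD(P||Q) = 0.5 × 0.0004 + 0.5 × 0.0004 = 0.0004 dits

Unlike KL divergence, JSD is symmetric and bounded: 0 ≤ JSD ≤ log(2).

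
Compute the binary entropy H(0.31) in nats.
0.6191 nats

The binary entropy function is:
H(p) = -p log(p) - (1-p) log(1-p)

H(0.31) = -0.31 × log_e(0.31) - 0.69 × log_e(0.69)
H(0.31) = 0.6191 nats

Note: Binary entropy is maximized at p=0.5 (H=1 bit) and minimized at p=0 or p=1 (H=0).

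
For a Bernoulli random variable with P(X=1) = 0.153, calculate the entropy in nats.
0.4279 nats

The binary entropy function is:
H(p) = -p log(p) - (1-p) log(1-p)

H(0.153) = -0.153 × log_e(0.153) - 0.847 × log_e(0.847)
H(0.153) = 0.4279 nats

Note: Binary entropy is maximized at p=0.5 (H=1 bit) and minimized at p=0 or p=1 (H=0).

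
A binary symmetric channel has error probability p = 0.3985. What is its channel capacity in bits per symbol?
0.0299 bits

For a binary symmetric channel (BSC) with error probability p:
Capacity C = 1 - H(p) bits per symbol

where H(p) = -p log₂(p) - (1-p) log₂(1-p) is the binary entropy function.

H(0.3985) = 0.9701 bits
C = 1 - 0.9701 = 0.0299 bits per symbol

This means we can reliably transmit up to 0.0299 bits of information per channel use.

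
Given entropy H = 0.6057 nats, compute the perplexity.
1.8325

Perplexity is e^H (or exp(H) for natural log).

H = 0.6057 nats
Perplexity = e^0.6057 = 1.8325

Interpretation: The model's uncertainty is equivalent to choosing uniformly among 1.8 options.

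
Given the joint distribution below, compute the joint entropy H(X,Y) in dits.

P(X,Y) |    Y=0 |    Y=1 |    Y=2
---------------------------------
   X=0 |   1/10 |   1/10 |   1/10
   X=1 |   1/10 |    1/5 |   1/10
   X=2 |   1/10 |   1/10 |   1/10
0.9398 dits

Joint entropy is H(X,Y) = -Σ_{x,y} p(x,y) log p(x,y).

Summing over all non-zero entries:
H(X,Y) = -[1/10·log_10(1/10) + 1/10·log_10(1/10) + 1/10·log_10(1/10) + 1/10·log_10(1/10) + 1/5·log_10(1/5) + 1/10·log_10(1/10) + 1/10·log_10(1/10) + 1/10·log_10(1/10) + 1/10·log_10(1/10)]
H(X,Y) = 0.9398 dits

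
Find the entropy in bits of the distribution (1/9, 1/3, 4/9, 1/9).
1.7527 bits

Shannon entropy is H(X) = -Σ p(x) log p(x).

For P = (1/9, 1/3, 4/9, 1/9):
H = -1/9 × log_2(1/9) -1/3 × log_2(1/3) -4/9 × log_2(4/9) -1/9 × log_2(1/9)
H = 1.7527 bits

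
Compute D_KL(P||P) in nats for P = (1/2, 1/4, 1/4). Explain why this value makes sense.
0.0000 nats

KL divergence satisfies the Gibbs inequality: D_KL(P||Q) ≥ 0 for all distributions P, Q.

D_KL(P||Q) = Σ p(x) log(p(x)/q(x))
Each term is p(x) × log_e(p(x)/p(x)) = p(x) × log_e(1) = 0, so the sum is 0.
D_KL(P||Q) = 0.0000 nats

When P = Q, the KL divergence is exactly 0, as there is no 'divergence' between identical distributions.

This non-negativity is a fundamental property: relative entropy cannot be negative because it measures how different Q is from P.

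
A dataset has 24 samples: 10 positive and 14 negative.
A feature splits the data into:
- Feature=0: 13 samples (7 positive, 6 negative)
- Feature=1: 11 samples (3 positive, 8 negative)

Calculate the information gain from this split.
0.0531 bits

Information Gain = H(Y) - H(Y|Feature)

Before split:
P(positive) = 10/24 = 0.4167
H(Y) = 0.9799 bits

After split:
Feature=0: H = 0.9957 bits (weight = 13/24)
Feature=1: H = 0.8454 bits (weight = 11/24)
H(Y|Feature) = (13/24)×0.9957 + (11/24)×0.8454 = 0.9268 bits

Information Gain = 0.9799 - 0.9268 = 0.0531 bits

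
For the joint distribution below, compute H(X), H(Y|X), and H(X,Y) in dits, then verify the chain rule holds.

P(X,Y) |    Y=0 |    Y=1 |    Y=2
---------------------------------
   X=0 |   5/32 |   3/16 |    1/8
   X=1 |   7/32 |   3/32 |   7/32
H(X,Y) = 0.7603, H(X) = 0.3002, H(Y|X) = 0.4601 (all in dits)

Chain rule: H(X,Y) = H(X) + H(Y|X)

Left side — joint entropy directly:
H(X,Y) = -Σ p(x,y) log p(x,y) = 0.7603 dits

Right side — compute H(Y|X) from the conditional distributions:
P(X) = (15/32, 17/32), so H(X) = 0.3002 dits
H(Y|X) = Σ_x P(X=x) · H(Y|X=x):
  P(Y|X=0) = (1/3, 2/5, 4/15), H(Y|X=0) = 0.4713, weight P(X=0) = 15/32
  P(Y|X=1) = (7/17, 3/17, 7/17), H(Y|X=1) = 0.4503, weight P(X=1) = 17/32
H(Y|X) = 0.4601 dits

H(X) + H(Y|X) = 0.3002 + 0.4601 = 0.7603 dits

Both sides equal 0.7603 dits. ✓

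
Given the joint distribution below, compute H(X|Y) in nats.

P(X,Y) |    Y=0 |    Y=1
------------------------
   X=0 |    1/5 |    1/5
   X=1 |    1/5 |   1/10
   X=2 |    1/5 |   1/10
1.0751 nats

Using the chain rule: H(X|Y) = H(X,Y) - H(Y)

First, compute H(X,Y) = 1.7481 nats

Marginal P(Y) = (3/5, 2/5)
H(Y) = 0.6730 nats

H(X|Y) = H(X,Y) - H(Y) = 1.7481 - 0.6730 = 1.0751 nats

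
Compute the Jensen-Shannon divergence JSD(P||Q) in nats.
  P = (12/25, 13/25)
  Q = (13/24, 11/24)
0.0019 nats

Jensen-Shannon divergence is:
JSD(P||Q) = 0.5 × D_KL(P||M) + 0.5 × D_KL(Q||M)
where M = 0.5 × (P + Q) is the mixture distribution.

M = 0.5 × (12/25, 13/25) + 0.5 × (13/24, 11/24) = (0.510833, 0.489167)

D_KL(P||M) = 0.0019 nats
D_KL(Q||M) = 0.0019 nats

JSD(P||Q) = 0.5 × 0.0019 + 0.5 × 0.0019 = 0.0019 nats

Unlike KL divergence, JSD is symmetric and bounded: 0 ≤ JSD ≤ log(2).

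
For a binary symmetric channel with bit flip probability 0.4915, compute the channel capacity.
0.0002 bits

For a binary symmetric channel (BSC) with error probability p:
Capacity C = 1 - H(p) bits per symbol

where H(p) = -p log₂(p) - (1-p) log₂(1-p) is the binary entropy function.

H(0.4915) = 0.9998 bits
C = 1 - 0.9998 = 0.0002 bits per symbol

This means we can reliably transmit up to 0.0002 bits of information per channel use.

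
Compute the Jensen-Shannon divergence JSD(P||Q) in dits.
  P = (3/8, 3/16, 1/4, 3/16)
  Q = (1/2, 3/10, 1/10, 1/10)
0.0149 dits

Jensen-Shannon divergence is:
JSD(P||Q) = 0.5 × D_KL(P||M) + 0.5 × D_KL(Q||M)
where M = 0.5 × (P + Q) is the mixture distribution.

M = 0.5 × (3/8, 3/16, 1/4, 3/16) + 0.5 × (1/2, 3/10, 1/10, 1/10) = (7/16, 0.24375, 7/40, 0.14375)

D_KL(P||M) = 0.0139 dits
D_KL(Q||M) = 0.0160 dits

JSD(P||Q) = 0.5 × 0.0139 + 0.5 × 0.0160 = 0.0149 dits

Unlike KL divergence, JSD is symmetric and bounded: 0 ≤ JSD ≤ log(2).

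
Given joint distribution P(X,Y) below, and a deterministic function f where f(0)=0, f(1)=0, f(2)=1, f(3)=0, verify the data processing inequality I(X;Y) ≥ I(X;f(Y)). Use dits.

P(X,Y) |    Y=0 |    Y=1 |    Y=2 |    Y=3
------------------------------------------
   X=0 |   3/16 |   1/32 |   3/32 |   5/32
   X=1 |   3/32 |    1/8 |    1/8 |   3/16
I(X;Y) = 0.0207, I(X;f(Y)) = 0.0004, inequality holds: 0.0207 ≥ 0.0004

Data Processing Inequality: For any Markov chain X → Y → Z, we have I(X;Y) ≥ I(X;Z).

Here Z = f(Y) is a deterministic function of Y, forming X → Y → Z.

Original I(X;Y) = 0.0207 dits

After applying f:
P(X,Z) where Z=f(Y):
- P(X,Z=0) = P(X,Y=0) + P(X,Y=1) + P(X,Y=3)
- P(X,Z=1) = P(X,Y=2)

I(X;Z) = I(X;f(Y)) = 0.0004 dits

Verification: 0.0207 ≥ 0.0004 ✓

Information cannot be created by processing; the function f can only lose information about X.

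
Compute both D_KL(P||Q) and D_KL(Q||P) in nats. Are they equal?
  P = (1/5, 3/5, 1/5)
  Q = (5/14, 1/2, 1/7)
D_KL(P||Q) = 0.0607, D_KL(Q||P) = 0.0678

KL divergence is not symmetric: D_KL(P||Q) ≠ D_KL(Q||P) in general.

D_KL(P||Q) = 0.0607 nats
D_KL(Q||P) = 0.0678 nats

No, they are not equal!

This asymmetry is why KL divergence is not a true distance metric.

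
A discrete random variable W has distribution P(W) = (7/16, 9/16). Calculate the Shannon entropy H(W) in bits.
0.9887 bits

Shannon entropy is H(X) = -Σ p(x) log p(x).

For P = (7/16, 9/16):
H = -7/16 × log_2(7/16) -9/16 × log_2(9/16)
H = 0.9887 bits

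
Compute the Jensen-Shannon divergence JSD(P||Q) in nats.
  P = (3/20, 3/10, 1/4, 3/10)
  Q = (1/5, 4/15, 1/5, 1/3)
0.0041 nats

Jensen-Shannon divergence is:
JSD(P||Q) = 0.5 × D_KL(P||M) + 0.5 × D_KL(Q||M)
where M = 0.5 × (P + Q) is the mixture distribution.

M = 0.5 × (3/20, 3/10, 1/4, 3/10) + 0.5 × (1/5, 4/15, 1/5, 1/3) = (7/40, 0.283333, 9/40, 0.316667)

D_KL(P||M) = 0.0041 nats
D_KL(Q||M) = 0.0041 nats

JSD(P||Q) = 0.5 × 0.0041 + 0.5 × 0.0041 = 0.0041 nats

Unlike KL divergence, JSD is symmetric and bounded: 0 ≤ JSD ≤ log(2).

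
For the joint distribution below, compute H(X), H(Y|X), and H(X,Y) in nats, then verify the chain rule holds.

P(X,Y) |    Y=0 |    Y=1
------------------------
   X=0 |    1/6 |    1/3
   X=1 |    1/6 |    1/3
H(X,Y) = 1.3297, H(X) = 0.6931, H(Y|X) = 0.6365 (all in nats)

Chain rule: H(X,Y) = H(X) + H(Y|X)

Left side — joint entropy directly:
H(X,Y) = -Σ p(x,y) log p(x,y) = 1.3297 nats

Right side — compute H(Y|X) from the conditional distributions:
P(X) = (1/2, 1/2), so H(X) = 0.6931 nats
H(Y|X) = Σ_x P(X=x) · H(Y|X=x):
  P(Y|X=0) = (1/3, 2/3), H(Y|X=0) = 0.6365, weight P(X=0) = 1/2
  P(Y|X=1) = (1/3, 2/3), H(Y|X=1) = 0.6365, weight P(X=1) = 1/2
H(Y|X) = 0.6365 nats

H(X) + H(Y|X) = 0.6931 + 0.6365 = 1.3297 nats

Both sides equal 1.3297 nats. ✓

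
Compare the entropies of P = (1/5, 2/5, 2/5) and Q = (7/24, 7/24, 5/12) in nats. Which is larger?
Q

Computing entropies in nats:
H(P) = 1.0549
H(Q) = 1.0835

Distribution Q has higher entropy.

Intuition: The distribution closer to uniform (more spread out) has higher entropy.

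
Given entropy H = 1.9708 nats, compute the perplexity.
7.1764

Perplexity is e^H (or exp(H) for natural log).

H = 1.9708 nats
Perplexity = e^1.9708 = 7.1764

Interpretation: The model's uncertainty is equivalent to choosing uniformly among 7.2 options.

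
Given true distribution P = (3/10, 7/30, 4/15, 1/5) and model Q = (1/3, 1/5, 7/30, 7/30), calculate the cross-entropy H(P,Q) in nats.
1.3843 nats

Cross-entropy: H(P,Q) = -Σ p(x) log q(x)

Alternatively: H(P,Q) = H(P) + D_KL(P||Q)
H(P) = 1.3751 nats
D_KL(P||Q) = 0.0091 nats

H(P,Q) = 1.3751 + 0.0091 = 1.3843 nats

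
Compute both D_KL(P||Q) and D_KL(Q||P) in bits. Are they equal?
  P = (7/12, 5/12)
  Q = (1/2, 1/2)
D_KL(P||Q) = 0.0201, D_KL(Q||P) = 0.0203

KL divergence is not symmetric: D_KL(P||Q) ≠ D_KL(Q||P) in general.

D_KL(P||Q) = 0.0201 bits
D_KL(Q||P) = 0.0203 bits

No, they are not equal!

This asymmetry is why KL divergence is not a true distance metric.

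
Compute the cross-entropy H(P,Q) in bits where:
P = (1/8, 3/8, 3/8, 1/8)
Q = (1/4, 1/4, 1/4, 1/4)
2.0000 bits

Cross-entropy: H(P,Q) = -Σ p(x) log q(x)

Alternatively: H(P,Q) = H(P) + D_KL(P||Q)
H(P) = 1.8113 bits
D_KL(P||Q) = 0.1887 bits

H(P,Q) = 1.8113 + 0.1887 = 2.0000 bits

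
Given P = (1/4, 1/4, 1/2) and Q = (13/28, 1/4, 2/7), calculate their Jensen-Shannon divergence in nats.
0.0311 nats

Jensen-Shannon divergence is:
JSD(P||Q) = 0.5 × D_KL(P||M) + 0.5 × D_KL(Q||M)
where M = 0.5 × (P + Q) is the mixture distribution.

M = 0.5 × (1/4, 1/4, 1/2) + 0.5 × (13/28, 1/4, 2/7) = (5/14, 1/4, 11/28)

D_KL(P||M) = 0.0314 nats
D_KL(Q||M) = 0.0308 nats

JSD(P||Q) = 0.5 × 0.0314 + 0.5 × 0.0308 = 0.0311 nats

Unlike KL divergence, JSD is symmetric and bounded: 0 ≤ JSD ≤ log(2).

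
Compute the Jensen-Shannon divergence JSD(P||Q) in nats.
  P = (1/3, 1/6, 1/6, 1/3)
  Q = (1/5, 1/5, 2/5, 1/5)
0.0424 nats

Jensen-Shannon divergence is:
JSD(P||Q) = 0.5 × D_KL(P||M) + 0.5 × D_KL(Q||M)
where M = 0.5 × (P + Q) is the mixture distribution.

M = 0.5 × (1/3, 1/6, 1/6, 1/3) + 0.5 × (1/5, 1/5, 2/5, 1/5) = (4/15, 0.183333, 0.283333, 4/15)

D_KL(P||M) = 0.0444 nats
D_KL(Q||M) = 0.0403 nats

JSD(P||Q) = 0.5 × 0.0444 + 0.5 × 0.0403 = 0.0424 nats

Unlike KL divergence, JSD is symmetric and bounded: 0 ≤ JSD ≤ log(2).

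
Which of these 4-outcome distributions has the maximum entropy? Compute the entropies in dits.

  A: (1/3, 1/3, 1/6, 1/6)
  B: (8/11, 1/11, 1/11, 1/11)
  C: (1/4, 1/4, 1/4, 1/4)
C

For a discrete distribution over n outcomes, entropy is maximized by the uniform distribution.

Computing entropies:
H(A) = 0.5775 dits
H(B) = 0.3846 dits
H(C) = 0.6021 dits

The uniform distribution (where all probabilities equal 1/4) achieves the maximum entropy of log_10(4) = 0.6021 dits.

Distribution C has the highest entropy.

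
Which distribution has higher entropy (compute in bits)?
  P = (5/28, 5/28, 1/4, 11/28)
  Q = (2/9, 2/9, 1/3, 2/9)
Q

Computing entropies in bits:
H(P) = 1.9172
H(Q) = 1.9749

Distribution Q has higher entropy.

Intuition: The distribution closer to uniform (more spread out) has higher entropy.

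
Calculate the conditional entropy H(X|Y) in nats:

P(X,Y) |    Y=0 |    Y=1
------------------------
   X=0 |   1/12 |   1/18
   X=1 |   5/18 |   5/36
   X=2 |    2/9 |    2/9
0.9869 nats

Using the chain rule: H(X|Y) = H(X,Y) - H(Y)

First, compute H(X,Y) = 1.6661 nats

Marginal P(Y) = (7/12, 5/12)
H(Y) = 0.6792 nats

H(X|Y) = H(X,Y) - H(Y) = 1.6661 - 0.6792 = 0.9869 nats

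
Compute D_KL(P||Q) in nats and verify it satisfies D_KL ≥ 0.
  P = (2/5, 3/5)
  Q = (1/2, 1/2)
0.0201 nats

KL divergence satisfies the Gibbs inequality: D_KL(P||Q) ≥ 0 for all distributions P, Q.

D_KL(P||Q) = Σ p(x) log(p(x)/q(x))
Term by term:
  x=0: 2/5 × log_e[(2/5)/(1/2)] = -0.0893
  x=1: 3/5 × log_e[(3/5)/(1/2)] = 0.1094
D_KL(P||Q) = 0.0201 nats

D_KL(P||Q) = 0.0201 ≥ 0 ✓

This non-negativity is a fundamental property: relative entropy cannot be negative because it measures how different Q is from P.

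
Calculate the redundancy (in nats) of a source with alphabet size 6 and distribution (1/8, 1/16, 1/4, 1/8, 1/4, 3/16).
0.0916 nats

Redundancy measures how far a source is from maximum entropy:
R = H_max - H(X)

Maximum entropy for 6 symbols: H_max = log_e(6) = 1.7918 nats
Actual entropy: H(X) = 1.7002 nats
Redundancy: R = 1.7918 - 1.7002 = 0.0916 nats

This redundancy represents potential for compression: the source could be compressed by 0.0916 nats per symbol.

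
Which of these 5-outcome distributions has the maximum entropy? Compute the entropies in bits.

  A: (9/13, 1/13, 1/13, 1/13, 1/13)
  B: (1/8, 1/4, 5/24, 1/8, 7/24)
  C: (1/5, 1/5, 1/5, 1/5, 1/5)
C

For a discrete distribution over n outcomes, entropy is maximized by the uniform distribution.

Computing entropies:
H(A) = 1.5059 bits
H(B) = 2.2399 bits
H(C) = 2.3219 bits

The uniform distribution (where all probabilities equal 1/5) achieves the maximum entropy of log_2(5) = 2.3219 bits.

Distribution C has the highest entropy.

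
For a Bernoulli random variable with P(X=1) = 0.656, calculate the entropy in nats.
0.6437 nats

The binary entropy function is:
H(p) = -p log(p) - (1-p) log(1-p)

H(0.656) = -0.656 × log_e(0.656) - 0.344 × log_e(0.344)
H(0.656) = 0.6437 nats

Note: Binary entropy is maximized at p=0.5 (H=1 bit) and minimized at p=0 or p=1 (H=0).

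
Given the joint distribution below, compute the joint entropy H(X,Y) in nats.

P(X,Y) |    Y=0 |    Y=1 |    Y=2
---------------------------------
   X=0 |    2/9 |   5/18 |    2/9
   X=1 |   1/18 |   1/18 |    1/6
1.6441 nats

Joint entropy is H(X,Y) = -Σ_{x,y} p(x,y) log p(x,y).

Summing over all non-zero entries:
H(X,Y) = -[2/9·log_e(2/9) + 5/18·log_e(5/18) + 2/9·log_e(2/9) + 1/18·log_e(1/18) + 1/18·log_e(1/18) + 1/6·log_e(1/6)]
H(X,Y) = 1.6441 nats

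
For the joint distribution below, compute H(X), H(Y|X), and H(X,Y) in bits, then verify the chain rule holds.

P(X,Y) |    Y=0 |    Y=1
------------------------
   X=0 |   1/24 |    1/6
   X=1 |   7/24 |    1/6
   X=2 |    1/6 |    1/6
H(X,Y) = 2.4328, H(X) = 1.5157, H(Y|X) = 0.9172 (all in bits)

Chain rule: H(X,Y) = H(X) + H(Y|X)

Left side — joint entropy directly:
H(X,Y) = -Σ p(x,y) log p(x,y) = 2.4328 bits

Right side — compute H(Y|X) from the conditional distributions:
P(X) = (5/24, 11/24, 1/3), so H(X) = 1.5157 bits
H(Y|X) = Σ_x P(X=x) · H(Y|X=x):
  P(Y|X=0) = (1/5, 4/5), H(Y|X=0) = 0.7219, weight P(X=0) = 5/24
  P(Y|X=1) = (7/11, 4/11), H(Y|X=1) = 0.9457, weight P(X=1) = 11/24
  P(Y|X=2) = (1/2, 1/2), H(Y|X=2) = 1.0000, weight P(X=2) = 1/3
H(Y|X) = 0.9172 bits

H(X) + H(Y|X) = 1.5157 + 0.9172 = 2.4328 bits

Both sides equal 2.4328 bits. ✓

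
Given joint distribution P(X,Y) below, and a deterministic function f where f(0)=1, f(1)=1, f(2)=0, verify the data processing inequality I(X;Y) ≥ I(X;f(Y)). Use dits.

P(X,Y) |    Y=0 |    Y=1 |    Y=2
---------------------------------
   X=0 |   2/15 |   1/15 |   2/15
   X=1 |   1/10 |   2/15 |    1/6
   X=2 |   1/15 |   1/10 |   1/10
I(X;Y) = 0.0077, I(X;f(Y)) = 0.0003, inequality holds: 0.0077 ≥ 0.0003

Data Processing Inequality: For any Markov chain X → Y → Z, we have I(X;Y) ≥ I(X;Z).

Here Z = f(Y) is a deterministic function of Y, forming X → Y → Z.

Original I(X;Y) = 0.0077 dits

After applying f:
P(X,Z) where Z=f(Y):
- P(X,Z=0) = P(X,Y=2)
- P(X,Z=1) = P(X,Y=0) + P(X,Y=1)

I(X;Z) = I(X;f(Y)) = 0.0003 dits

Verification: 0.0077 ≥ 0.0003 ✓

Information cannot be created by processing; the function f can only lose information about X.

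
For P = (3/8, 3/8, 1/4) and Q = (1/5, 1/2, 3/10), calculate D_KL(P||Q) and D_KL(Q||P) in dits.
D_KL(P||Q) = 0.0357, D_KL(Q||P) = 0.0316

KL divergence is not symmetric: D_KL(P||Q) ≠ D_KL(Q||P) in general.

D_KL(P||Q) = 0.0357 dits
D_KL(Q||P) = 0.0316 dits

No, they are not equal!

This asymmetry is why KL divergence is not a true distance metric.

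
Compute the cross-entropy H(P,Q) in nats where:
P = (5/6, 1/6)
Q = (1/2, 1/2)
0.6931 nats

Cross-entropy: H(P,Q) = -Σ p(x) log q(x)

Alternatively: H(P,Q) = H(P) + D_KL(P||Q)
H(P) = 0.4506 nats
D_KL(P||Q) = 0.2426 nats

H(P,Q) = 0.4506 + 0.2426 = 0.6931 nats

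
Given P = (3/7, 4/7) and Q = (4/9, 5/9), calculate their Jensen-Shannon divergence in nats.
0.0001 nats

Jensen-Shannon divergence is:
JSD(P||Q) = 0.5 × D_KL(P||M) + 0.5 × D_KL(Q||M)
where M = 0.5 × (P + Q) is the mixture distribution.

M = 0.5 × (3/7, 4/7) + 0.5 × (4/9, 5/9) = (0.436508, 0.563492)

D_KL(P||M) = 0.0001 nats
D_KL(Q||M) = 0.0001 nats

JSD(P||Q) = 0.5 × 0.0001 + 0.5 × 0.0001 = 0.0001 nats

Unlike KL divergence, JSD is symmetric and bounded: 0 ≤ JSD ≤ log(2).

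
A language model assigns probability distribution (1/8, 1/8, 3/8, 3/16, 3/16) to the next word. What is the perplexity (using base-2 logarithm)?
4.5513

Perplexity is 2^H (or exp(H) for natural log).

First, H = -Σ p log p = 2.1863 bits
Perplexity = 2^2.1863 = 4.5513

Interpretation: The model's uncertainty is equivalent to choosing uniformly among 4.6 options.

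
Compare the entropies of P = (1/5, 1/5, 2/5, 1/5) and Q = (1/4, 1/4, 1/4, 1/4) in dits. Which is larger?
Q

Computing entropies in dits:
H(P) = 0.5786
H(Q) = 0.6021

Distribution Q has higher entropy.

Intuition: The distribution closer to uniform (more spread out) has higher entropy.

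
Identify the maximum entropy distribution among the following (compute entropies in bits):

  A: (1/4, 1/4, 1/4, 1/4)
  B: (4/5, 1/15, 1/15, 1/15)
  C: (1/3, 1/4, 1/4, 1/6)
A

For a discrete distribution over n outcomes, entropy is maximized by the uniform distribution.

Computing entropies:
H(A) = 2.0000 bits
H(B) = 1.0389 bits
H(C) = 1.9591 bits

The uniform distribution (where all probabilities equal 1/4) achieves the maximum entropy of log_2(4) = 2.0000 bits.

Distribution A has the highest entropy.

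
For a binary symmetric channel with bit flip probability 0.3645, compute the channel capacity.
0.0536 bits

For a binary symmetric channel (BSC) with error probability p:
Capacity C = 1 - H(p) bits per symbol

where H(p) = -p log₂(p) - (1-p) log₂(1-p) is the binary entropy function.

H(0.3645) = 0.9464 bits
C = 1 - 0.9464 = 0.0536 bits per symbol

This means we can reliably transmit up to 0.0536 bits of information per channel use.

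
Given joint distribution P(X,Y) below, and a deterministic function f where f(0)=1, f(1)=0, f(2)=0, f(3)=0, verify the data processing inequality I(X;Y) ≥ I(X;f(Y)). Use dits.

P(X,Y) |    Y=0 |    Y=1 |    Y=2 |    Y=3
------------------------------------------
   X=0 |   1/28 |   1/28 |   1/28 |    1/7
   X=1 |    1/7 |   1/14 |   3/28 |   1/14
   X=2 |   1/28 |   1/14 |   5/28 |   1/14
I(X;Y) = 0.0473, I(X;f(Y)) = 0.0189, inequality holds: 0.0473 ≥ 0.0189

Data Processing Inequality: For any Markov chain X → Y → Z, we have I(X;Y) ≥ I(X;Z).

Here Z = f(Y) is a deterministic function of Y, forming X → Y → Z.

Original I(X;Y) = 0.0473 dits

After applying f:
P(X,Z) where Z=f(Y):
- P(X,Z=0) = P(X,Y=1) + P(X,Y=2) + P(X,Y=3)
- P(X,Z=1) = P(X,Y=0)

I(X;Z) = I(X;f(Y)) = 0.0189 dits

Verification: 0.0473 ≥ 0.0189 ✓

Information cannot be created by processing; the function f can only lose information about X.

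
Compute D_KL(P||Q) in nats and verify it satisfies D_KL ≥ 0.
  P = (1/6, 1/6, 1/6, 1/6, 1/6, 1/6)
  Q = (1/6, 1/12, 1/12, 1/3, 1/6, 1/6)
0.1155 nats

KL divergence satisfies the Gibbs inequality: D_KL(P||Q) ≥ 0 for all distributions P, Q.

D_KL(P||Q) = Σ p(x) log(p(x)/q(x))
Term by term:
  x=0: 1/6 × log_e[(1/6)/(1/6)] = 0.0000
  x=1: 1/6 × log_e[(1/6)/(1/12)] = 0.1155
  x=2: 1/6 × log_e[(1/6)/(1/12)] = 0.1155
  x=3: 1/6 × log_e[(1/6)/(1/3)] = -0.1155
  x=4: 1/6 × log_e[(1/6)/(1/6)] = 0.0000
  x=5: 1/6 × log_e[(1/6)/(1/6)] = 0.0000
D_KL(P||Q) = 0.1155 nats

D_KL(P||Q) = 0.1155 ≥ 0 ✓

This non-negativity is a fundamental property: relative entropy cannot be negative because it measures how different Q is from P.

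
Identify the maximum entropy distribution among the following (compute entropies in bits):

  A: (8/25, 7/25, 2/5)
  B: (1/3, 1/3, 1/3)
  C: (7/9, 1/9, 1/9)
B

For a discrete distribution over n outcomes, entropy is maximized by the uniform distribution.

Computing entropies:
H(A) = 1.5690 bits
H(B) = 1.5850 bits
H(C) = 0.9864 bits

The uniform distribution (where all probabilities equal 1/3) achieves the maximum entropy of log_2(3) = 1.5850 bits.

Distribution B has the highest entropy.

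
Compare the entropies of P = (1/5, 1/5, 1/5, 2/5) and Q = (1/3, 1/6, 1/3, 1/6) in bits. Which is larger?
P

Computing entropies in bits:
H(P) = 1.9219
H(Q) = 1.9183

Distribution P has higher entropy.

Intuition: The distribution closer to uniform (more spread out) has higher entropy.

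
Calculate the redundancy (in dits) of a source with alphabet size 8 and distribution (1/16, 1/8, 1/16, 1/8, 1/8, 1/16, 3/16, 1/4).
0.0518 dits

Redundancy measures how far a source is from maximum entropy:
R = H_max - H(X)

Maximum entropy for 8 symbols: H_max = log_10(8) = 0.9031 dits
Actual entropy: H(X) = 0.8513 dits
Redundancy: R = 0.9031 - 0.8513 = 0.0518 dits

This redundancy represents potential for compression: the source could be compressed by 0.0518 dits per symbol.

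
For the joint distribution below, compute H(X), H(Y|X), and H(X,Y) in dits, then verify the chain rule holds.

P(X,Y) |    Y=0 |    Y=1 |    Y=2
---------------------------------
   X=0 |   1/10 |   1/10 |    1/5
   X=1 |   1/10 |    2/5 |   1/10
H(X,Y) = 0.6990, H(X) = 0.2923, H(Y|X) = 0.4067 (all in dits)

Chain rule: H(X,Y) = H(X) + H(Y|X)

Left side — joint entropy directly:
H(X,Y) = -Σ p(x,y) log p(x,y) = 0.6990 dits

Right side — compute H(Y|X) from the conditional distributions:
P(X) = (2/5, 3/5), so H(X) = 0.2923 dits
H(Y|X) = Σ_x P(X=x) · H(Y|X=x):
  P(Y|X=0) = (1/4, 1/4, 1/2), H(Y|X=0) = 0.4515, weight P(X=0) = 2/5
  P(Y|X=1) = (1/6, 2/3, 1/6), H(Y|X=1) = 0.3768, weight P(X=1) = 3/5
H(Y|X) = 0.4067 dits

H(X) + H(Y|X) = 0.2923 + 0.4067 = 0.6990 dits

Both sides equal 0.6990 dits. ✓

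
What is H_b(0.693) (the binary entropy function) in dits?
0.2678 dits

The binary entropy function is:
H(p) = -p log(p) - (1-p) log(1-p)

H(0.693) = -0.693 × log_10(0.693) - 0.307 × log_10(0.307)
H(0.693) = 0.2678 dits

Note: Binary entropy is maximized at p=0.5 (H=1 bit) and minimized at p=0 or p=1 (H=0).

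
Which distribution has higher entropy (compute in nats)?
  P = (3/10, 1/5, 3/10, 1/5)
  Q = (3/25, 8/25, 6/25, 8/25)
P

Computing entropies in nats:
H(P) = 1.3662
H(Q) = 1.3262

Distribution P has higher entropy.

Intuition: The distribution closer to uniform (more spread out) has higher entropy.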